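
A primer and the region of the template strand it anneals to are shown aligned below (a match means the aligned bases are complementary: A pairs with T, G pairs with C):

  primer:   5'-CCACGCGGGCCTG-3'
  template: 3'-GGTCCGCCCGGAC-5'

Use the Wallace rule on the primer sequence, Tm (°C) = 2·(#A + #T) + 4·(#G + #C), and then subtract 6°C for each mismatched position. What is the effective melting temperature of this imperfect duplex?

42°C

Primer base counts: A=1, T=1, G=5, C=6 → A+T=2, G+C=11
Perfect-match Tm = 2(2) + 4(11) = 4 + 44 = 48°C
Mismatches (positions where the bases are not complementary): 1 (at position 4)
Effective Tm = 48 − 1×6 = 48 − 6 = 42°C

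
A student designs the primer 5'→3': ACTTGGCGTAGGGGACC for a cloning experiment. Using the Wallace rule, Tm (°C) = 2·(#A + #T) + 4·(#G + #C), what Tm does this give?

Base counts: T=3, C=4, G=7, A=3
A+T = 6, G+C = 11
Tm = 2(6) + 4(11) = 12 + 44 = 56°C

56°C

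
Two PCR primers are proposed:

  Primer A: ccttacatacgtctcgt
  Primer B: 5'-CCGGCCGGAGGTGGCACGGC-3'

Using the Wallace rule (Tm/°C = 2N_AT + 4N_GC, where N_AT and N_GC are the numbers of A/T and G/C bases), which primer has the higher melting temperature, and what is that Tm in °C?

Primer A: A+T=9, G+C=8 → Tm = 2(9)+4(8) = 50°C
Primer B: A+T=3, G+C=17 → Tm = 2(3)+4(17) = 74°C
50°C vs 74°C → primer B is higher.

Primer B, 74°C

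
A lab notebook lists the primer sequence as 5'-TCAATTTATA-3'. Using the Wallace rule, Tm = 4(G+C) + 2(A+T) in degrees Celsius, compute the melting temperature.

G=0, C=1, A=4, T=5
A+T = 9, G+C = 1
Tm = 4·1 + 2·9 = 4 + 18 = 22°C

22°C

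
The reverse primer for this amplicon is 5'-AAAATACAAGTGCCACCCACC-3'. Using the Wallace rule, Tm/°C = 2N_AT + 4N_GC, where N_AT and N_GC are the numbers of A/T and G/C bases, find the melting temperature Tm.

Scanning the sequence gives C=8, A=9, T=2, G=2.
So N_AT = 11 and N_GC = 10.
Tm = 4·10 + 2·11 = 40 + 22 = 62°C

62°C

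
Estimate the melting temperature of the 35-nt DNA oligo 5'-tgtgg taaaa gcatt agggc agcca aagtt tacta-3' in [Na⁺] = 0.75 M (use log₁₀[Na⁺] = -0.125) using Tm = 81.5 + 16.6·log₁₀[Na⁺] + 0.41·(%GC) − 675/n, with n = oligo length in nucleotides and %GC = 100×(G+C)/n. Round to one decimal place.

Length n = 35. Counting bases: T=9, A=12, G=9, C=5
G+C = 14, so %GC = 14/35 × 100 = 40%
Salt term: 16.6 × (-0.125) = -2.075
GC term: 0.41 × 40 = 16.4; length term: −675/35 = −19.286
Tm = 81.5 + (-2.075) + 16.4 − 19.286 = 76.539 → 76.5°C

76.5°C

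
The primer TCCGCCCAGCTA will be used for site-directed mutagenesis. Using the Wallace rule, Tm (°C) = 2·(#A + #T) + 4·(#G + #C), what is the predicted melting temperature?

Base counts: G=2, C=6, A=2, T=2
AT pairs contribute 4, GC pairs contribute 8.
Tm = 2×4 + 4×8 = 40°C

40°C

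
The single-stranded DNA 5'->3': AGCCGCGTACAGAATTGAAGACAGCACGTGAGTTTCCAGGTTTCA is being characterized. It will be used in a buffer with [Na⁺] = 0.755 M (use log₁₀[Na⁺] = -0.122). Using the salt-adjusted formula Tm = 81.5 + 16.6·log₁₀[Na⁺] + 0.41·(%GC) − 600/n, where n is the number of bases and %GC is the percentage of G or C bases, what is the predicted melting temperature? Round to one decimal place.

Length n = 45. Base counts: T=10, C=10, A=13, G=12
G+C = 22, so %GC = 22/45 × 100 = 48.889%
Salt term: 16.6 × (-0.122) = -2.025
GC term: 0.41 × 48.889 = 20.044; length term: −600/45 = −13.333
Tm = 81.5 + (-2.025) + 20.044 − 13.333 = 86.186 → 86.2°C

86.2°C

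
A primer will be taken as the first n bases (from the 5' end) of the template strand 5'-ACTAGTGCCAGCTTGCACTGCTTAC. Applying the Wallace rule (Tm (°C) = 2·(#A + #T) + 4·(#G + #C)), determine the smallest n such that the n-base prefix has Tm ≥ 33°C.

n = 11

First 10 bases: ACTAGTGCCA → Tm = 30°C (< 33°C)
First 11 bases: ACTAGTGCCAG → Tm = 34°C (≥ 33°C)
Each additional base adds 2°C (A/T) or 4°C (G/C), so Tm is non-decreasing in n; n = 11 is the first length to reach 33°C.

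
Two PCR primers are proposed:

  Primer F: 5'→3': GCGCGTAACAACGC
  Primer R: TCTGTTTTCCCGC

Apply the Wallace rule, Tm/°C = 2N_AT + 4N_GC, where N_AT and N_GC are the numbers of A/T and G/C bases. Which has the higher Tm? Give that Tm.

Primer F: A+T=5, G+C=9 → Tm = 2(5)+4(9) = 46°C
Primer R: A+T=6, G+C=7 → Tm = 2(6)+4(7) = 40°C
46°C vs 40°C → primer F is higher.

Primer F, 46°C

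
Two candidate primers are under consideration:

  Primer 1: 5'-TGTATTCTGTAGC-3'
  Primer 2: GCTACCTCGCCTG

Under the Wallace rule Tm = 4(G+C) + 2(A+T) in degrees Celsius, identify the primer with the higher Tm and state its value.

Primer 2, 44°C

Primer 1: A+T=8, G+C=5 → Tm = 2(8)+4(5) = 36°C
Primer 2: A+T=4, G+C=9 → Tm = 2(4)+4(9) = 44°C
36°C vs 44°C → primer 2 is higher.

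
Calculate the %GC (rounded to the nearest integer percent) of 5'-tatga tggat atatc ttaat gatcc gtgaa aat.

27%

Counting bases: A=12, T=12, C=3, G=6
G+C = 6 + 3 = 9 out of 33 bases
%GC = 9/33 × 100 = 27.27% ≈ 27%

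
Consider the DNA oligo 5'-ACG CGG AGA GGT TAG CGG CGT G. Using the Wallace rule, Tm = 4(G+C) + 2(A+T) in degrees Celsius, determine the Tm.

74°C

T=3, C=4, A=4, G=11
So N_AT = 7 and N_GC = 15.
Tm = 2(7) + 4(15) = 14 + 60 = 74°C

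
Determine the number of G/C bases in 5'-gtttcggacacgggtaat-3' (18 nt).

9

Scanning the sequence gives C=3, A=4, G=6, T=5.
G+C = 6 + 3 = 9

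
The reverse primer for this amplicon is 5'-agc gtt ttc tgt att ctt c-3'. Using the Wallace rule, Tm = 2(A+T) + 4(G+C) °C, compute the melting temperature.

Counting bases: C=4, T=10, G=3, A=2
AT pairs contribute 12, GC pairs contribute 7.
Tm = 2(12) + 4(7) = 24 + 28 = 52°C

52°C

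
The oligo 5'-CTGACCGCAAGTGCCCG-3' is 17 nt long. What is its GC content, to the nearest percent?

Scanning the sequence gives G=5, A=3, C=7, T=2.
G+C = 5 + 7 = 12 out of 17 bases
%GC = 12/17 × 100 = 70.59% ≈ 71%

71%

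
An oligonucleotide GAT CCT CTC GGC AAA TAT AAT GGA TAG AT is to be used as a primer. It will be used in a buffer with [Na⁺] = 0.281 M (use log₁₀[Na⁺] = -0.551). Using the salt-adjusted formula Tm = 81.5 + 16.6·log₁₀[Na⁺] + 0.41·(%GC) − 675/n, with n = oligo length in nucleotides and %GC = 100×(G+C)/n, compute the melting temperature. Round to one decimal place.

Length n = 29. G=6, C=5, T=8, A=10
G+C = 11, so %GC = 11/29 × 100 = 37.931%
Salt term: 16.6 × (-0.551) = -9.147
GC term: 0.41 × 37.931 = 15.552; length term: −675/29 = −23.276
Tm = 81.5 + (-9.147) + 15.552 − 23.276 = 64.629 → 64.6°C

64.6°C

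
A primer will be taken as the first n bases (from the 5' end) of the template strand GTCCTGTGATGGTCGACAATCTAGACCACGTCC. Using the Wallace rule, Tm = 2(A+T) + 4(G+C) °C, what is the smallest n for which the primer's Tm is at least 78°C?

n = 26

First 25 bases: GTCCTGTGATGGTCGACAATCTAGA → Tm = 74°C (< 78°C)
First 26 bases: GTCCTGTGATGGTCGACAATCTAGAC → Tm = 78°C (≥ 78°C)
Since every base adds ≥2°C, Tm only increases with n, so the threshold is first crossed at n = 26.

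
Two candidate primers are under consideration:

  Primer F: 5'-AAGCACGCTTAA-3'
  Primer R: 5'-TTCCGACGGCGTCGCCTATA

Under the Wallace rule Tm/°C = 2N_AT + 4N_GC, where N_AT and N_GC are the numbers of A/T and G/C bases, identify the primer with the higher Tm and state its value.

Primer F: A+T=7, G+C=5 → Tm = 2(7)+4(5) = 34°C
Primer R: A+T=8, G+C=12 → Tm = 2(8)+4(12) = 64°C
34°C vs 64°C → primer R is higher.

Primer R, 64°C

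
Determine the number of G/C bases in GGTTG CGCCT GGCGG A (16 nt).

A=1, G=8, T=3, C=4
G+C = 8 + 4 = 12

12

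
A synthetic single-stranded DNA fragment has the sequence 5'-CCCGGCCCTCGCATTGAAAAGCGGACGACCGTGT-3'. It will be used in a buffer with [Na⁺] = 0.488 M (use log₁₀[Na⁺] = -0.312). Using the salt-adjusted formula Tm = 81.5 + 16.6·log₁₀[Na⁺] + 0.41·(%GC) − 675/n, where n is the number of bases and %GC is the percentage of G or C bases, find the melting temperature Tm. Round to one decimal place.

Length n = 34. Counting bases: A=7, T=5, G=10, C=12
G+C = 22, so %GC = 22/34 × 100 = 64.706%
Salt term: 16.6 × (-0.312) = -5.179
GC term: 0.41 × 64.706 = 26.529; length term: −675/34 = −19.853
Tm = 81.5 + (-5.179) + 26.529 − 19.853 = 82.997 → 83.0°C

83.0°C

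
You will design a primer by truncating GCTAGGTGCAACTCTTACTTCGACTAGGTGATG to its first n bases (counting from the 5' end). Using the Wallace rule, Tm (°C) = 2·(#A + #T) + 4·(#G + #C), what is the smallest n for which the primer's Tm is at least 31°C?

n = 10

First 9 bases: GCTAGGTGC → Tm = 30°C (< 31°C)
First 10 bases: GCTAGGTGCA → Tm = 32°C (≥ 31°C)
Each additional base adds 2°C (A/T) or 4°C (G/C), so Tm is non-decreasing in n; n = 10 is the first length to reach 31°C.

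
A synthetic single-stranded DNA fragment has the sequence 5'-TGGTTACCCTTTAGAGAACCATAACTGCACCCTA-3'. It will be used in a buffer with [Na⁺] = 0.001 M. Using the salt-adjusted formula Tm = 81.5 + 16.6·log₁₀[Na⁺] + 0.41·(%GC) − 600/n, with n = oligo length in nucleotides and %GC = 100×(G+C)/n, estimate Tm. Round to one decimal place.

32.1°C

Length n = 34. Counting bases: C=10, G=5, T=9, A=10
G+C = 15, so %GC = 15/34 × 100 = 44.118%
Salt term: 16.6 × (-3) = -49.8
GC term: 0.41 × 44.118 = 18.088; length term: −600/34 = −17.647
Tm = 81.5 + (-49.8) + 18.088 − 17.647 = 32.141 → 32.1°C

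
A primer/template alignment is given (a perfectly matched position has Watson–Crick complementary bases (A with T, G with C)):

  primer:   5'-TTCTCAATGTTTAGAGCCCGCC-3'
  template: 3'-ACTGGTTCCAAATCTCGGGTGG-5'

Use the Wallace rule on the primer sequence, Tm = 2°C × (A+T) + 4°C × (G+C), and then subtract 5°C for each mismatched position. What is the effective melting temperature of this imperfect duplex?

41°C

Primer base counts: A=4, T=7, G=4, C=7 → A+T=11, G+C=11
Perfect-match Tm = 2(11) + 4(11) = 22 + 44 = 66°C
Mismatches (positions where the bases are not complementary): 5 (at positions 2, 3, 4, 8, 20)
Effective Tm = 66 − 5×5 = 66 − 25 = 41°C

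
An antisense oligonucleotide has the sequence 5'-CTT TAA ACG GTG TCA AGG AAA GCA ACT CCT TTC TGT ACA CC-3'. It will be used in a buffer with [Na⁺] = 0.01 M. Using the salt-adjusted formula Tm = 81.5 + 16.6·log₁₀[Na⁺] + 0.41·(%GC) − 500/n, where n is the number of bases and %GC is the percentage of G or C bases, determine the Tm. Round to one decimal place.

54.1°C

Length n = 41. Base counts: A=12, T=11, C=11, G=7
G+C = 18, so %GC = 18/41 × 100 = 43.902%
Salt term: 16.6 × (-2) = -33.2
GC term: 0.41 × 43.902 = 18; length term: −500/41 = −12.195
Tm = 81.5 + (-33.2) + 18 − 12.195 = 54.105 → 54.1°C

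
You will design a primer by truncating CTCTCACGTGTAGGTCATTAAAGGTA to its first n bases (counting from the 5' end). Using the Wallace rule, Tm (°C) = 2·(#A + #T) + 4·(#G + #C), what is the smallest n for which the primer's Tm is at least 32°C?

n = 10

First 9 bases: CTCTCACGT → Tm = 28°C (< 32°C)
First 10 bases: CTCTCACGTG → Tm = 32°C (≥ 32°C)
Each additional base adds 2°C (A/T) or 4°C (G/C), so Tm is non-decreasing in n; n = 10 is the first length to reach 32°C.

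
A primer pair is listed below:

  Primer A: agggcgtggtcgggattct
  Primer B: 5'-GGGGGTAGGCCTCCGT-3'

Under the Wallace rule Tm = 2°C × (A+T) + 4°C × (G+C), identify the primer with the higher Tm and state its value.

Primer A, 62°C

Primer A: A+T=7, G+C=12 → Tm = 2(7)+4(12) = 62°C
Primer B: A+T=4, G+C=12 → Tm = 2(4)+4(12) = 56°C
62°C vs 56°C → primer A is higher.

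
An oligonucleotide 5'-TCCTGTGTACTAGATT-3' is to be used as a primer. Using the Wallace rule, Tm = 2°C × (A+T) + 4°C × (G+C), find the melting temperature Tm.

Scanning the sequence gives C=3, A=3, T=7, G=3.
AT pairs contribute 10, GC pairs contribute 6.
Tm = 4·6 + 2·10 = 24 + 20 = 44°C

44°C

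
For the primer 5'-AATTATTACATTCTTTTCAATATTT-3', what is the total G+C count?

Counting bases: A=8, C=3, G=0, T=14
G+C = 0 + 3 = 3

3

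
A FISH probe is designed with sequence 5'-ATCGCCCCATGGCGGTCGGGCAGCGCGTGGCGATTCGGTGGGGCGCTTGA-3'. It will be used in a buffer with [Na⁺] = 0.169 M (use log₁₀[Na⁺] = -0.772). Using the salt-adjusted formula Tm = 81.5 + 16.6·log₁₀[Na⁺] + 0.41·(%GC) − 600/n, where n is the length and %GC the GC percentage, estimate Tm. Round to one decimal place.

Length n = 50. Counting bases: C=14, A=5, T=9, G=22
G+C = 36, so %GC = 36/50 × 100 = 72%
Salt term: 16.6 × (-0.772) = -12.815
GC term: 0.41 × 72 = 29.52; length term: −600/50 = −12
Tm = 81.5 + (-12.815) + 29.52 − 12 = 86.205 → 86.2°C

86.2°C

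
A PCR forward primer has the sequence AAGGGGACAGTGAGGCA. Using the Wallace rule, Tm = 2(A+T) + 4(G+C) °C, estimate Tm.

54°C

Base counts: T=1, A=6, C=2, G=8
AT pairs contribute 7, GC pairs contribute 10.
Tm = 4·10 + 2·7 = 40 + 14 = 54°C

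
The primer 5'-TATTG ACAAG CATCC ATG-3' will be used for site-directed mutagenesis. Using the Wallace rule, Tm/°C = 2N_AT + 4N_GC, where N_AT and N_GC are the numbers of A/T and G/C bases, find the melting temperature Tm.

Base counts: C=4, G=3, T=5, A=6
AT pairs contribute 11, GC pairs contribute 7.
Tm = 2(11) + 4(7) = 22 + 28 = 50°C

50°C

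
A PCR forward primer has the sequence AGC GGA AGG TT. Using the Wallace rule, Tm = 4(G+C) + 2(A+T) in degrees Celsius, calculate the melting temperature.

34°C

Counting bases: G=5, A=3, T=2, C=1
So N_AT = 5 and N_GC = 6.
Tm = 2(5) + 4(6) = 10 + 24 = 34°C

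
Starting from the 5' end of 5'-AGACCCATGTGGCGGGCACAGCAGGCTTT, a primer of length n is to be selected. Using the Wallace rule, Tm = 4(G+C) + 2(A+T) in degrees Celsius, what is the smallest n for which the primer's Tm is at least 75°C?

n = 23

First 22 bases: AGACCCATGTGGCGGGCACAGC → Tm = 74°C (< 75°C)
First 23 bases: AGACCCATGTGGCGGGCACAGCA → Tm = 76°C (≥ 75°C)
Since every base adds ≥2°C, Tm only increases with n, so the threshold is first crossed at n = 23.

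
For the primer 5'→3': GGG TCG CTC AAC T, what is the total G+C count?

8

Scanning the sequence gives C=4, A=2, T=3, G=4.
G+C = 4 + 4 = 8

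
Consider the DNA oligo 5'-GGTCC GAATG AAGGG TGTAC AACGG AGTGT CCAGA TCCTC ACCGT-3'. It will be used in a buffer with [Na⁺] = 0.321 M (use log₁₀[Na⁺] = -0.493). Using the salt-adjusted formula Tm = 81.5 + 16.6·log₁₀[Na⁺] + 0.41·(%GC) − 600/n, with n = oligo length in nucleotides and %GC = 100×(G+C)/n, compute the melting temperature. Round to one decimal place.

82.8°C

Length n = 45. Scanning the sequence gives C=11, T=9, G=14, A=11.
G+C = 25, so %GC = 25/45 × 100 = 55.556%
Salt term: 16.6 × (-0.493) = -8.184
GC term: 0.41 × 55.556 = 22.778; length term: −600/45 = −13.333
Tm = 81.5 + (-8.184) + 22.778 − 13.333 = 82.761 → 82.8°C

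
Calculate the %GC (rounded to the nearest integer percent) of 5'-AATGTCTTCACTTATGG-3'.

Counting bases: G=3, T=7, A=4, C=3
G+C = 3 + 3 = 6 out of 17 bases
%GC = 6/17 × 100 = 35.29% ≈ 35%

35%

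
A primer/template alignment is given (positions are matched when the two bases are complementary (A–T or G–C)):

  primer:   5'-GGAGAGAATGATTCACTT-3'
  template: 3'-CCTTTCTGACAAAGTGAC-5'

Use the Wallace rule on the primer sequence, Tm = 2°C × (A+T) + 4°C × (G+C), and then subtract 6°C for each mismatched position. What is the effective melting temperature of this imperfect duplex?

Primer base counts: A=6, T=5, G=5, C=2 → A+T=11, G+C=7
Perfect-match Tm = 2(11) + 4(7) = 22 + 28 = 50°C
Mismatches (positions where the bases are not complementary): 4 (at positions 4, 8, 11, 18)
Effective Tm = 50 − 4×6 = 50 − 24 = 26°C

26°C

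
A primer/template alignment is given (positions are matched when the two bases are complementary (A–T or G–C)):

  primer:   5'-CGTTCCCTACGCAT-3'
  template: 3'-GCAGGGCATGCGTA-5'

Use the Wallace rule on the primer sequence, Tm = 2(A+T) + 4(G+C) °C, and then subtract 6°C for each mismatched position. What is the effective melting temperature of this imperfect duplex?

Primer base counts: A=2, T=4, G=2, C=6 → A+T=6, G+C=8
Perfect-match Tm = 2(6) + 4(8) = 12 + 32 = 44°C
Mismatches (positions where the bases are not complementary): 2 (at positions 4, 7)
Effective Tm = 44 − 2×6 = 44 − 12 = 32°C

32°C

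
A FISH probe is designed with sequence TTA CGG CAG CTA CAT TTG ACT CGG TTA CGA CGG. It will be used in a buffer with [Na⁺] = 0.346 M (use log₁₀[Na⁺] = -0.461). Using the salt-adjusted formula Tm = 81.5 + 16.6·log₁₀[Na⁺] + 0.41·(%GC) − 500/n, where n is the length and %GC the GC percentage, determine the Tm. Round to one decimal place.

Length n = 33. Counting bases: T=9, G=9, C=8, A=7
G+C = 17, so %GC = 17/33 × 100 = 51.515%
Salt term: 16.6 × (-0.461) = -7.653
GC term: 0.41 × 51.515 = 21.121; length term: −500/33 = −15.152
Tm = 81.5 + (-7.653) + 21.121 − 15.152 = 79.816 → 79.8°C

79.8°C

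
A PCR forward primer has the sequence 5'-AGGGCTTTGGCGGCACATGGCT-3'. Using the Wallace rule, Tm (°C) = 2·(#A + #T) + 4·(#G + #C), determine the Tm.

72°C

Counting bases: C=5, G=9, A=3, T=5
A+T = 8, G+C = 14
Tm = 4·14 + 2·8 = 56 + 16 = 72°C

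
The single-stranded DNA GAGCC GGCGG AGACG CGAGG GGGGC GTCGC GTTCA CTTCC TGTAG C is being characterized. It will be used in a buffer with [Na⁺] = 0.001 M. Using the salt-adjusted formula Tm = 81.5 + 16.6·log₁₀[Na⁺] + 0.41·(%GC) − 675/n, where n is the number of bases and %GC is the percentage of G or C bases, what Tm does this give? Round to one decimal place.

Length n = 46. Base counts: A=6, G=20, T=7, C=13
G+C = 33, so %GC = 33/46 × 100 = 71.739%
Salt term: 16.6 × (-3) = -49.8
GC term: 0.41 × 71.739 = 29.413; length term: −675/46 = −14.674
Tm = 81.5 + (-49.8) + 29.413 − 14.674 = 46.439 → 46.4°C

46.4°C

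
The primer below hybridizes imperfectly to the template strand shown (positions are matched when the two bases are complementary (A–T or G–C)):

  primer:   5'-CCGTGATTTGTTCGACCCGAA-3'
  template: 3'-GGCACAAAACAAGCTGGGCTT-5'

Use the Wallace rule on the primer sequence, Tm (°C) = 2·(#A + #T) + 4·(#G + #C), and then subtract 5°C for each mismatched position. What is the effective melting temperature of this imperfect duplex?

59°C

Primer base counts: A=4, T=6, G=5, C=6 → A+T=10, G+C=11
Perfect-match Tm = 2(10) + 4(11) = 20 + 44 = 64°C
Mismatches (positions where the bases are not complementary): 1 (at position 6)
Effective Tm = 64 − 1×5 = 64 − 5 = 59°C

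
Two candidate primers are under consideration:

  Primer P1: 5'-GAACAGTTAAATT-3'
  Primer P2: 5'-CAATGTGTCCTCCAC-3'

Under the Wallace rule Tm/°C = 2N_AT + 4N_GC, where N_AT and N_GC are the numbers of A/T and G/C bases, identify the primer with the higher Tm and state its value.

Primer P2, 46°C

Primer P1: A+T=10, G+C=3 → Tm = 2(10)+4(3) = 32°C
Primer P2: A+T=7, G+C=8 → Tm = 2(7)+4(8) = 46°C
32°C vs 46°C → primer P2 is higher.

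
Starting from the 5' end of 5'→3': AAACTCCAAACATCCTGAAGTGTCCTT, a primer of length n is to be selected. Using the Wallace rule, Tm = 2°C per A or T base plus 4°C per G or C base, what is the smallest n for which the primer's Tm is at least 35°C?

n = 14

First 13 bases: AAACTCCAAACAT → Tm = 34°C (< 35°C)
First 14 bases: AAACTCCAAACATC → Tm = 38°C (≥ 35°C)
Since every base adds ≥2°C, Tm only increases with n, so the threshold is first crossed at n = 14.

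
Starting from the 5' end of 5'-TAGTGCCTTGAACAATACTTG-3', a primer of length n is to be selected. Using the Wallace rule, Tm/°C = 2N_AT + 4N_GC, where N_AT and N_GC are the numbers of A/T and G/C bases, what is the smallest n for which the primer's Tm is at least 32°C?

First 10 bases: TAGTGCCTTG → Tm = 30°C (< 32°C)
First 11 bases: TAGTGCCTTGA → Tm = 32°C (≥ 32°C)
Each additional base adds 2°C (A/T) or 4°C (G/C), so Tm is non-decreasing in n; n = 11 is the first length to reach 32°C.

n = 11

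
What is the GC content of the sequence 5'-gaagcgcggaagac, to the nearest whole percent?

T=0, G=6, C=3, A=5
G+C = 6 + 3 = 9 out of 14 bases
%GC = 9/14 × 100 = 64.29% ≈ 64%

64%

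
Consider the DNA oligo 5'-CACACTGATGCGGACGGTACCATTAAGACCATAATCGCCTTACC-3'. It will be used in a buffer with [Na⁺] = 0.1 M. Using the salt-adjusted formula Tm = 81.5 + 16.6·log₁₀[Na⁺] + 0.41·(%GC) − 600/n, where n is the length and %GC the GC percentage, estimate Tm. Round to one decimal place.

Length n = 44. Base counts: C=14, A=13, G=8, T=9
G+C = 22, so %GC = 22/44 × 100 = 50%
Salt term: 16.6 × (-1) = -16.6
GC term: 0.41 × 50 = 20.5; length term: −600/44 = −13.636
Tm = 81.5 + (-16.6) + 20.5 − 13.636 = 71.764 → 71.8°C

71.8°C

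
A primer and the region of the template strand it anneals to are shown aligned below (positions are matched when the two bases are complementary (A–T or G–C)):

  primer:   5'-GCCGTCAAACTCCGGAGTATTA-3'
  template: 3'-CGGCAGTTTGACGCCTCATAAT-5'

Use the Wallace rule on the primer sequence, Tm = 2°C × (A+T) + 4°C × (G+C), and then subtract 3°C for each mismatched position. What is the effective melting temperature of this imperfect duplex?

63°C

Primer base counts: A=6, T=5, G=5, C=6 → A+T=11, G+C=11
Perfect-match Tm = 2(11) + 4(11) = 22 + 44 = 66°C
Mismatches (positions where the bases are not complementary): 1 (at position 12)
Effective Tm = 66 − 1×3 = 66 − 3 = 63°C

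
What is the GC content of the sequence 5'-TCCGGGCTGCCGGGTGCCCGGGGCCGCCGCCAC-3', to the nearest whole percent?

88%

Base counts: C=15, T=3, A=1, G=14
G+C = 14 + 15 = 29 out of 33 bases
%GC = 29/33 × 100 = 87.88% ≈ 88%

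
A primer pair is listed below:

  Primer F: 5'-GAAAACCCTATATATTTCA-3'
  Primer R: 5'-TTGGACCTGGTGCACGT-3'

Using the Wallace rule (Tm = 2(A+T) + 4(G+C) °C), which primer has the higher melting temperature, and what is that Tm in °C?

Primer F: A+T=14, G+C=5 → Tm = 2(14)+4(5) = 48°C
Primer R: A+T=7, G+C=10 → Tm = 2(7)+4(10) = 54°C
48°C vs 54°C → primer R is higher.

Primer R, 54°C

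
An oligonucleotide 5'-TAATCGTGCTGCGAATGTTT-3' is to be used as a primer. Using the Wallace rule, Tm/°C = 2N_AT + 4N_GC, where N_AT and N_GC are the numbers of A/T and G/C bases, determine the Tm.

56°C

Counting bases: T=8, A=4, G=5, C=3
A+T = 12, G+C = 8
Tm = 2(12) + 4(8) = 24 + 32 = 56°C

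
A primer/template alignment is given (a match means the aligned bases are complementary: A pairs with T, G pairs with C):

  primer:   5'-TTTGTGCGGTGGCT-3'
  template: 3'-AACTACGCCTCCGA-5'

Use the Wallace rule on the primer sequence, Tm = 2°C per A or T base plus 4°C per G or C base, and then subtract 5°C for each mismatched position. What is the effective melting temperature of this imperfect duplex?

Primer base counts: A=0, T=6, G=6, C=2 → A+T=6, G+C=8
Perfect-match Tm = 2(6) + 4(8) = 12 + 32 = 44°C
Mismatches (positions where the bases are not complementary): 3 (at positions 3, 4, 10)
Effective Tm = 44 − 3×5 = 44 − 15 = 29°C

29°C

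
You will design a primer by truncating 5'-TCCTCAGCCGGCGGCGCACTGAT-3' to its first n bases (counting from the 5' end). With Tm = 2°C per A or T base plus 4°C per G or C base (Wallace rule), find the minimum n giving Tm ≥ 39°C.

n = 12

First 11 bases: TCCTCAGCCGG → Tm = 38°C (< 39°C)
First 12 bases: TCCTCAGCCGGC → Tm = 42°C (≥ 39°C)
Each additional base adds 2°C (A/T) or 4°C (G/C), so Tm is non-decreasing in n; n = 12 is the first length to reach 39°C.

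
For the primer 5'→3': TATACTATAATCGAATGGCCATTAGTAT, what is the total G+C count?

Scanning the sequence gives A=10, C=4, G=4, T=10.
G+C = 4 + 4 = 8

8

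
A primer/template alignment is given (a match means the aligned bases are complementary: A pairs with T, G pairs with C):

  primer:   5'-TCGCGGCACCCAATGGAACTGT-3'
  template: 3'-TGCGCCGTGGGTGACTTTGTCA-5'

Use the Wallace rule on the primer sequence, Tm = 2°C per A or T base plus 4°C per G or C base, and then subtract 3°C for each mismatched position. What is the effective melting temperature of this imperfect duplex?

58°C

Primer base counts: A=5, T=4, G=6, C=7 → A+T=9, G+C=13
Perfect-match Tm = 2(9) + 4(13) = 18 + 52 = 70°C
Mismatches (positions where the bases are not complementary): 4 (at positions 1, 13, 16, 20)
Effective Tm = 70 − 4×3 = 70 − 12 = 58°C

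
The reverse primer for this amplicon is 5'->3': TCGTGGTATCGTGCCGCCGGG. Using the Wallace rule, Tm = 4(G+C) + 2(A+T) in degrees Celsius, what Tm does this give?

Scanning the sequence gives A=1, T=5, G=9, C=6.
A+T = 6, G+C = 15
Tm = 2×6 + 4×15 = 72°C

72°C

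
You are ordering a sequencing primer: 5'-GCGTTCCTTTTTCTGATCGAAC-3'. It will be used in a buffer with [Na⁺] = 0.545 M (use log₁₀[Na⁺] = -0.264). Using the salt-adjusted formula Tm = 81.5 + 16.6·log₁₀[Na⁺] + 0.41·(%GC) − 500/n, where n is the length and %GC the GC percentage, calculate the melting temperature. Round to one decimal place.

73.0°C

Length n = 22. Counting bases: G=4, A=3, C=6, T=9
G+C = 10, so %GC = 10/22 × 100 = 45.455%
Salt term: 16.6 × (-0.264) = -4.382
GC term: 0.41 × 45.455 = 18.637; length term: −500/22 = −22.727
Tm = 81.5 + (-4.382) + 18.637 − 22.727 = 73.028 → 73.0°C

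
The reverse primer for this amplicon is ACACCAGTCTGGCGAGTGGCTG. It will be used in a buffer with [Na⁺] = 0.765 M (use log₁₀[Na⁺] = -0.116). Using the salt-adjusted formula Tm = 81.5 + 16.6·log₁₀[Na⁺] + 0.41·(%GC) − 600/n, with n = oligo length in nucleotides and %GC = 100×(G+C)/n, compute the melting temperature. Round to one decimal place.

78.4°C

Length n = 22. Scanning the sequence gives G=8, T=4, A=4, C=6.
G+C = 14, so %GC = 14/22 × 100 = 63.636%
Salt term: 16.6 × (-0.116) = -1.926
GC term: 0.41 × 63.636 = 26.091; length term: −600/22 = −27.273
Tm = 81.5 + (-1.926) + 26.091 − 27.273 = 78.392 → 78.4°C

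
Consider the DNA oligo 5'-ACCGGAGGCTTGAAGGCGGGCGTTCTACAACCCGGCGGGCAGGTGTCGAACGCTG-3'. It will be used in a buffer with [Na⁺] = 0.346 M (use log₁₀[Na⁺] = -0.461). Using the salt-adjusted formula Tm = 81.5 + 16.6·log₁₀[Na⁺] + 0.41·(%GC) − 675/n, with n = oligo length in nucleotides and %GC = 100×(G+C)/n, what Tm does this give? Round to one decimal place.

89.2°C

Length n = 55. C=15, T=8, G=22, A=10
G+C = 37, so %GC = 37/55 × 100 = 67.273%
Salt term: 16.6 × (-0.461) = -7.653
GC term: 0.41 × 67.273 = 27.582; length term: −675/55 = −12.273
Tm = 81.5 + (-7.653) + 27.582 − 12.273 = 89.156 → 89.2°C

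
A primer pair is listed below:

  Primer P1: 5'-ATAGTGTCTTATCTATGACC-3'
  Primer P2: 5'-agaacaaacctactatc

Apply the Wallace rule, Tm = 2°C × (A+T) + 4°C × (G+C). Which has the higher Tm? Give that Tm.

Primer P1, 54°C

Primer P1: A+T=13, G+C=7 → Tm = 2(13)+4(7) = 54°C
Primer P2: A+T=11, G+C=6 → Tm = 2(11)+4(6) = 46°C
54°C vs 46°C → primer P1 is higher.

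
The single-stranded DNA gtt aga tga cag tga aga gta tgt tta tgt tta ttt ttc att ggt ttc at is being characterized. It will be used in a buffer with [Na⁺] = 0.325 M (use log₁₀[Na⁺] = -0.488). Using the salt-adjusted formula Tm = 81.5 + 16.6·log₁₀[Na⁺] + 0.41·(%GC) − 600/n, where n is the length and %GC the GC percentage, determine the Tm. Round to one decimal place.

Length n = 50. Scanning the sequence gives A=12, C=3, T=24, G=11.
G+C = 14, so %GC = 14/50 × 100 = 28%
Salt term: 16.6 × (-0.488) = -8.101
GC term: 0.41 × 28 = 11.48; length term: −600/50 = −12
Tm = 81.5 + (-8.101) + 11.48 − 12 = 72.879 → 72.9°C

72.9°C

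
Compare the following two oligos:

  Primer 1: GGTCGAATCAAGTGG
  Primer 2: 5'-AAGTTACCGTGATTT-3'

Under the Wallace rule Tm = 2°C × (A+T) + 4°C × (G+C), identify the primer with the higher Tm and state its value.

Primer 1, 46°C

Primer 1: A+T=7, G+C=8 → Tm = 2(7)+4(8) = 46°C
Primer 2: A+T=10, G+C=5 → Tm = 2(10)+4(5) = 40°C
46°C vs 40°C → primer 1 is higher.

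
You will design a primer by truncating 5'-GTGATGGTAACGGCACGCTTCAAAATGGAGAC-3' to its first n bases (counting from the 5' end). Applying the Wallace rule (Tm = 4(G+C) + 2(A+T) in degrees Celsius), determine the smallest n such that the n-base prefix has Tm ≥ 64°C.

First 20 bases: GTGATGGTAACGGCACGCTT → Tm = 62°C (< 64°C)
First 21 bases: GTGATGGTAACGGCACGCTTC → Tm = 66°C (≥ 64°C)
Each additional base adds 2°C (A/T) or 4°C (G/C), so Tm is non-decreasing in n; n = 21 is the first length to reach 64°C.

n = 21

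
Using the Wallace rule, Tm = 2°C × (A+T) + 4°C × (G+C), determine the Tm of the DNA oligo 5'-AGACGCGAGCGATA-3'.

Scanning the sequence gives A=5, T=1, G=5, C=3.
AT pairs contribute 6, GC pairs contribute 8.
Tm = 2(6) + 4(8) = 12 + 32 = 44°C

44°C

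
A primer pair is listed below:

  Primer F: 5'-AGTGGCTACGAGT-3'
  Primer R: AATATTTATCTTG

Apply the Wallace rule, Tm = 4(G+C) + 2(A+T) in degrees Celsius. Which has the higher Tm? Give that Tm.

Primer F, 40°C

Primer F: A+T=6, G+C=7 → Tm = 2(6)+4(7) = 40°C
Primer R: A+T=11, G+C=2 → Tm = 2(11)+4(2) = 30°C
40°C vs 30°C → primer F is higher.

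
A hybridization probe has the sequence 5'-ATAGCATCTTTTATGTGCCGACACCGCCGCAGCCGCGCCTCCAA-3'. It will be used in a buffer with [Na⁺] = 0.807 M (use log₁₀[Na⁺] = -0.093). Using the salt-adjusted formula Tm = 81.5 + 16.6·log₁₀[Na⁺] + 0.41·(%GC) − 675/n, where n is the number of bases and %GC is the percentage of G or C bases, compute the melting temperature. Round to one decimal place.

Length n = 44. Counting bases: G=9, C=17, A=9, T=9
G+C = 26, so %GC = 26/44 × 100 = 59.091%
Salt term: 16.6 × (-0.093) = -1.544
GC term: 0.41 × 59.091 = 24.227; length term: −675/44 = −15.341
Tm = 81.5 + (-1.544) + 24.227 − 15.341 = 88.842 → 88.8°C

88.8°C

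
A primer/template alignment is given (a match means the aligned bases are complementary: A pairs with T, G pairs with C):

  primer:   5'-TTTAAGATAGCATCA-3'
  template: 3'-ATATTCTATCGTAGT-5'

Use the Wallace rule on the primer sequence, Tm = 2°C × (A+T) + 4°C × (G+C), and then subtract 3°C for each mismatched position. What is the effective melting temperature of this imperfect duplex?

35°C

Primer base counts: A=6, T=5, G=2, C=2 → A+T=11, G+C=4
Perfect-match Tm = 2(11) + 4(4) = 22 + 16 = 38°C
Mismatches (positions where the bases are not complementary): 1 (at position 2)
Effective Tm = 38 − 1×3 = 38 − 3 = 35°C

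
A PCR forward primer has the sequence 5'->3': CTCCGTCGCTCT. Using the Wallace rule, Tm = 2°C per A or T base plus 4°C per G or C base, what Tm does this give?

T=4, G=2, C=6, A=0
A+T = 4, G+C = 8
Tm = 2×4 + 4×8 = 40°C

40°C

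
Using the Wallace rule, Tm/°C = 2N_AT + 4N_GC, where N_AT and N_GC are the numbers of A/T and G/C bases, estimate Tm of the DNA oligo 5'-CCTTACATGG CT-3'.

36°C

Scanning the sequence gives C=4, T=4, A=2, G=2.
So N_AT = 6 and N_GC = 6.
Tm = 2×6 + 4×6 = 36°C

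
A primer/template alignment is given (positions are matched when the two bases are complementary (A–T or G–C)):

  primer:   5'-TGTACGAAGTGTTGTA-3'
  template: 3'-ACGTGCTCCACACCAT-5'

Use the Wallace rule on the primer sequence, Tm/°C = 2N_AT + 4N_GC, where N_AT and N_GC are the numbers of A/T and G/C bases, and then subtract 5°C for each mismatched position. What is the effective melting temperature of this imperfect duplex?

29°C

Primer base counts: A=4, T=6, G=5, C=1 → A+T=10, G+C=6
Perfect-match Tm = 2(10) + 4(6) = 20 + 24 = 44°C
Mismatches (positions where the bases are not complementary): 3 (at positions 3, 8, 13)
Effective Tm = 44 − 3×5 = 44 − 15 = 29°C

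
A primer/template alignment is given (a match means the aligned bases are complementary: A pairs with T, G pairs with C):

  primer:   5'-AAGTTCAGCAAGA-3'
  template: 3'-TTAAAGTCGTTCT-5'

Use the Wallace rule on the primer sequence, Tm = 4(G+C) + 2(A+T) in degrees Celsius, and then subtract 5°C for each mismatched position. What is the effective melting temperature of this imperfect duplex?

Primer base counts: A=6, T=2, G=3, C=2 → A+T=8, G+C=5
Perfect-match Tm = 2(8) + 4(5) = 16 + 20 = 36°C
Mismatches (positions where the bases are not complementary): 1 (at position 3)
Effective Tm = 36 − 1×5 = 36 − 5 = 31°C

31°C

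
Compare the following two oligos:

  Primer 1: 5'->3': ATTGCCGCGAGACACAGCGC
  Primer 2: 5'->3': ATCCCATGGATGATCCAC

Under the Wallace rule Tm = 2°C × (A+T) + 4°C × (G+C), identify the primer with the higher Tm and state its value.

Primer 1: A+T=7, G+C=13 → Tm = 2(7)+4(13) = 66°C
Primer 2: A+T=9, G+C=9 → Tm = 2(9)+4(9) = 54°C
66°C vs 54°C → primer 1 is higher.

Primer 1, 66°C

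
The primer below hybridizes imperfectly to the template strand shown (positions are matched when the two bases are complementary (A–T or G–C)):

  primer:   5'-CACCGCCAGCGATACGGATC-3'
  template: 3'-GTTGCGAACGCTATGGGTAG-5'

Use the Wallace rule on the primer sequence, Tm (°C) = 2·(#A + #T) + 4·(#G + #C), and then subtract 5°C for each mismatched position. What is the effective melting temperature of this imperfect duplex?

Primer base counts: A=5, T=2, G=5, C=8 → A+T=7, G+C=13
Perfect-match Tm = 2(7) + 4(13) = 14 + 52 = 66°C
Mismatches (positions where the bases are not complementary): 5 (at positions 3, 7, 8, 16, 17)
Effective Tm = 66 − 5×5 = 66 − 25 = 41°C

41°C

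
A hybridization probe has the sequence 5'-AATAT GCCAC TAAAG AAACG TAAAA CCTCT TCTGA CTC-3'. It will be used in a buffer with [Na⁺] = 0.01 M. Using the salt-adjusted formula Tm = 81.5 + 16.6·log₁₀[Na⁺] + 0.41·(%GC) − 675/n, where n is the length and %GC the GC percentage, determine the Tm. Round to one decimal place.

Length n = 38. Scanning the sequence gives G=4, C=10, A=15, T=9.
G+C = 14, so %GC = 14/38 × 100 = 36.842%
Salt term: 16.6 × (-2) = -33.2
GC term: 0.41 × 36.842 = 15.105; length term: −675/38 = −17.763
Tm = 81.5 + (-33.2) + 15.105 − 17.763 = 45.642 → 45.6°C

45.6°C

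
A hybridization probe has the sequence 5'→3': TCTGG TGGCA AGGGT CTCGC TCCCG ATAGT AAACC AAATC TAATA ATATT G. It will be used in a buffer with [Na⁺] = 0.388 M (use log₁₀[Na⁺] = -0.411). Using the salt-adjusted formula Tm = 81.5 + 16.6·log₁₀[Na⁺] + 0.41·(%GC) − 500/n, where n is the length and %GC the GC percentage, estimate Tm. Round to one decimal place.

Length n = 51. C=11, G=11, A=15, T=14
G+C = 22, so %GC = 22/51 × 100 = 43.137%
Salt term: 16.6 × (-0.411) = -6.823
GC term: 0.41 × 43.137 = 17.686; length term: −500/51 = −9.804
Tm = 81.5 + (-6.823) + 17.686 − 9.804 = 82.559 → 82.6°C

82.6°C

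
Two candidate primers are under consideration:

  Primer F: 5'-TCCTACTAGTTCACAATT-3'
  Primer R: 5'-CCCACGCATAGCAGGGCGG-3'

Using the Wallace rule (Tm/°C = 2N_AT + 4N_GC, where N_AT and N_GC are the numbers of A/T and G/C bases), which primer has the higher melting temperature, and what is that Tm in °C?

Primer R, 66°C

Primer F: A+T=12, G+C=6 → Tm = 2(12)+4(6) = 48°C
Primer R: A+T=5, G+C=14 → Tm = 2(5)+4(14) = 66°C
48°C vs 66°C → primer R is higher.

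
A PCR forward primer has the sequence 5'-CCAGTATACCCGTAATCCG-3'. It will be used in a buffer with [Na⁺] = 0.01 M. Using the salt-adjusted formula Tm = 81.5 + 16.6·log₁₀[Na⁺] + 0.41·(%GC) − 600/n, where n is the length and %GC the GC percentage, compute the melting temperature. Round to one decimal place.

38.3°C

Length n = 19. C=7, T=4, G=3, A=5
G+C = 10, so %GC = 10/19 × 100 = 52.632%
Salt term: 16.6 × (-2) = -33.2
GC term: 0.41 × 52.632 = 21.579; length term: −600/19 = −31.579
Tm = 81.5 + (-33.2) + 21.579 − 31.579 = 38.3 → 38.3°C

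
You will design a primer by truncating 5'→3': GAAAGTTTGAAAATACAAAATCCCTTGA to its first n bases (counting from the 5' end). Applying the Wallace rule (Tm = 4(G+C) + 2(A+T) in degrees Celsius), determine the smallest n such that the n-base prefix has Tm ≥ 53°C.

n = 22

First 21 bases: GAAAGTTTGAAAATACAAAAT → Tm = 50°C (< 53°C)
First 22 bases: GAAAGTTTGAAAATACAAAATC → Tm = 54°C (≥ 53°C)
Since every base adds ≥2°C, Tm only increases with n, so the threshold is first crossed at n = 22.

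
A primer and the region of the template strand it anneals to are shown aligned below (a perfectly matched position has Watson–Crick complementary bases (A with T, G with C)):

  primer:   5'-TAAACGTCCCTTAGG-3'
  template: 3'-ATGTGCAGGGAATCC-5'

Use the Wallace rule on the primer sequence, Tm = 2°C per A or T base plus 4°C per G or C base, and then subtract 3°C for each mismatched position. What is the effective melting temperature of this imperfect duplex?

Primer base counts: A=4, T=4, G=3, C=4 → A+T=8, G+C=7
Perfect-match Tm = 2(8) + 4(7) = 16 + 28 = 44°C
Mismatches (positions where the bases are not complementary): 1 (at position 3)
Effective Tm = 44 − 1×3 = 44 − 3 = 41°C

41°C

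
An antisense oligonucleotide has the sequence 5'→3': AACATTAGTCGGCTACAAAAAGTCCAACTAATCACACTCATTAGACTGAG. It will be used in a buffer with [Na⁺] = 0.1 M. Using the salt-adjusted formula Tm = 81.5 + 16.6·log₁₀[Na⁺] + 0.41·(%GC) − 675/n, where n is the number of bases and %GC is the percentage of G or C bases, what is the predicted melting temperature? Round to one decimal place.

Length n = 50. Base counts: T=11, C=12, G=7, A=20
G+C = 19, so %GC = 19/50 × 100 = 38%
Salt term: 16.6 × (-1) = -16.6
GC term: 0.41 × 38 = 15.58; length term: −675/50 = −13.5
Tm = 81.5 + (-16.6) + 15.58 − 13.5 = 66.98 → 67.0°C

67.0°C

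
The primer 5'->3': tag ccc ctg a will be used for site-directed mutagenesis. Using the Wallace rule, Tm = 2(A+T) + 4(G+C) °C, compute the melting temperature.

32°C

Scanning the sequence gives G=2, C=4, T=2, A=2.
A+T = 4, G+C = 6
Tm = 2×4 + 4×6 = 32°C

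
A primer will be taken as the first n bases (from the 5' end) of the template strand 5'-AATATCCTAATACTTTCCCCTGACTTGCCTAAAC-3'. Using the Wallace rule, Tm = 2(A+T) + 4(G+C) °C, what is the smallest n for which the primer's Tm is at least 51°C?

n = 20

First 19 bases: AATATCCTAATACTTTCCC → Tm = 50°C (< 51°C)
First 20 bases: AATATCCTAATACTTTCCCC → Tm = 54°C (≥ 51°C)
Each additional base adds 2°C (A/T) or 4°C (G/C), so Tm is non-decreasing in n; n = 20 is the first length to reach 51°C.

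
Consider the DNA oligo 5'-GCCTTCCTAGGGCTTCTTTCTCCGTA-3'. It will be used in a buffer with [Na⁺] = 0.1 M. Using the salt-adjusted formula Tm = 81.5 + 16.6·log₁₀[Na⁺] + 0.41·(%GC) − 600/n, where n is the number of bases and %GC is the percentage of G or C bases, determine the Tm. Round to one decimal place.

Length n = 26. T=10, A=2, C=9, G=5
G+C = 14, so %GC = 14/26 × 100 = 53.846%
Salt term: 16.6 × (-1) = -16.6
GC term: 0.41 × 53.846 = 22.077; length term: −600/26 = −23.077
Tm = 81.5 + (-16.6) + 22.077 − 23.077 = 63.9 → 63.9°C

63.9°C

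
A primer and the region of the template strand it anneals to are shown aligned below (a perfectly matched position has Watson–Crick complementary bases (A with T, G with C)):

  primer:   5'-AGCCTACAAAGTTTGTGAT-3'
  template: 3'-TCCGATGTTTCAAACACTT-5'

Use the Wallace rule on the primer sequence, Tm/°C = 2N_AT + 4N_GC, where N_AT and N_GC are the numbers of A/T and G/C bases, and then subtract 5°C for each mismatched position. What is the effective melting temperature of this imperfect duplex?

42°C

Primer base counts: A=6, T=6, G=4, C=3 → A+T=12, G+C=7
Perfect-match Tm = 2(12) + 4(7) = 24 + 28 = 52°C
Mismatches (positions where the bases are not complementary): 2 (at positions 3, 19)
Effective Tm = 52 − 2×5 = 52 − 10 = 42°C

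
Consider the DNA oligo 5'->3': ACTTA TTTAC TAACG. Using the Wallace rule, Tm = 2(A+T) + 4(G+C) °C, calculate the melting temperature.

Scanning the sequence gives G=1, A=5, T=6, C=3.
AT pairs contribute 11, GC pairs contribute 4.
Tm = 2(11) + 4(4) = 22 + 16 = 38°C

38°C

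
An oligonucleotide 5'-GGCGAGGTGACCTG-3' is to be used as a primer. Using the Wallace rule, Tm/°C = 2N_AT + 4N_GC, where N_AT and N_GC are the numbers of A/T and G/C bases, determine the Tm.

48°C

A=2, G=7, T=2, C=3
A+T = 4, G+C = 10
Tm = 4·10 + 2·4 = 40 + 8 = 48°C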